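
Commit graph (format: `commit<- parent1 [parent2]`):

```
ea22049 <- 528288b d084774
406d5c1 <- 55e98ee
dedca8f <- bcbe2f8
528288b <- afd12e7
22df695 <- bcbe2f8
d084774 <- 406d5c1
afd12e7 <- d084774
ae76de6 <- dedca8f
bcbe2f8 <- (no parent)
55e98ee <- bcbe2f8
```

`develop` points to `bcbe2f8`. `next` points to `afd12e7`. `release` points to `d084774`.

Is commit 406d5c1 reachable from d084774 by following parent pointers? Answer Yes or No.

Yes

Ancestors of d084774 (commits reachable by following parents): {406d5c1, 55e98ee, bcbe2f8, d084774}.
406d5c1 is in that set, so it is an ancestor of d084774.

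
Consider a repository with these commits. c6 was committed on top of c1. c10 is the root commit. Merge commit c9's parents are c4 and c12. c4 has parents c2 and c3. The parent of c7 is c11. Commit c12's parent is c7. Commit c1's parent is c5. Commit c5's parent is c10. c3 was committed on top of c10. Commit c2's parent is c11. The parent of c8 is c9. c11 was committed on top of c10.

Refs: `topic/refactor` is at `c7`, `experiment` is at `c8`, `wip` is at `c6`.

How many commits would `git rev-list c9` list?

8

Walking parent pointers from c9: reachable set = {c10, c11, c12, c2, c3, c4, c7, c9}.
That is 8 commits.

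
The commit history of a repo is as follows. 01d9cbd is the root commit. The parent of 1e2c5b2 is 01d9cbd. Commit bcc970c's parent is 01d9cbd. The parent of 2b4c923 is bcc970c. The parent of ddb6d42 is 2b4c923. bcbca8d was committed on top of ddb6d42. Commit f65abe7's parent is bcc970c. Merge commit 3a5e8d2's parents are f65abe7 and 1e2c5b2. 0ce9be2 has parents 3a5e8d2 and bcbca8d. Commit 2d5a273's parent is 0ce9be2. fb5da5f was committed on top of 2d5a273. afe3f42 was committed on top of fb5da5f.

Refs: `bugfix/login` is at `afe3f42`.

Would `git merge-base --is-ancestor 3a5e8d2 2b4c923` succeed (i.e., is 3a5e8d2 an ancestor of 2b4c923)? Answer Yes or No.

Ancestors of 2b4c923: {01d9cbd, 2b4c923, bcc970c}.
3a5e8d2 is not in that set, so it is not an ancestor of 2b4c923.

No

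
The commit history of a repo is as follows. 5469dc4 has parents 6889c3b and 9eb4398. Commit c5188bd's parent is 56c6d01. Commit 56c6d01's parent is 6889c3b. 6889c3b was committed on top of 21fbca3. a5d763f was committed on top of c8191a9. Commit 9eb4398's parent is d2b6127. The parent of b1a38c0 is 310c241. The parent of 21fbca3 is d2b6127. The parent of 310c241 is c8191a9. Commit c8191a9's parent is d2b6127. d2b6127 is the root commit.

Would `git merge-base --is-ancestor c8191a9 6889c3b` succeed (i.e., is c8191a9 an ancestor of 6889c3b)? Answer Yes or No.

No

Ancestors of 6889c3b: {21fbca3, 6889c3b, d2b6127}.
c8191a9 is not in that set, so it is not an ancestor of 6889c3b.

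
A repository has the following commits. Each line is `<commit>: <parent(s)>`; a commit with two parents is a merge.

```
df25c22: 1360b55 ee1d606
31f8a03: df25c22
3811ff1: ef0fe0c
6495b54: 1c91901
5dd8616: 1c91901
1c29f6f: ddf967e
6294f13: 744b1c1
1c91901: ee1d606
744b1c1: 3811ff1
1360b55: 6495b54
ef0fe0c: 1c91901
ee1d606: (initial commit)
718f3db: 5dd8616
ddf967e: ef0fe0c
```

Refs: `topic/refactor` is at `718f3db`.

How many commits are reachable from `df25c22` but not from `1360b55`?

Reachable from df25c22: {1360b55, 1c91901, 6495b54, df25c22, ee1d606}.
Reachable from 1360b55: {1360b55, 1c91901, 6495b54, ee1d606}.
In df25c22's history but not 1360b55's: {df25c22} — 1 commit.

1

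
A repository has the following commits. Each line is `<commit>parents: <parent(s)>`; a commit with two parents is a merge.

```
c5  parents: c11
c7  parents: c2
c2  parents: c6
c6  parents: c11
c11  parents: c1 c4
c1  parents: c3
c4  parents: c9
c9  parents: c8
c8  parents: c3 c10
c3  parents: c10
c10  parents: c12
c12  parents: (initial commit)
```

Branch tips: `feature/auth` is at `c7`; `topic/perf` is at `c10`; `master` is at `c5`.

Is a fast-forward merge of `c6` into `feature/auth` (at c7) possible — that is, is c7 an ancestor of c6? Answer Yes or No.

No

A fast-forward from c7 to c6 is possible iff c7 is an ancestor of c6.
Ancestors of c6: {c1, c10, c11, c12, c3, c4, c6, c8, c9}.
c7 is not among them, so fast-forward is not possible.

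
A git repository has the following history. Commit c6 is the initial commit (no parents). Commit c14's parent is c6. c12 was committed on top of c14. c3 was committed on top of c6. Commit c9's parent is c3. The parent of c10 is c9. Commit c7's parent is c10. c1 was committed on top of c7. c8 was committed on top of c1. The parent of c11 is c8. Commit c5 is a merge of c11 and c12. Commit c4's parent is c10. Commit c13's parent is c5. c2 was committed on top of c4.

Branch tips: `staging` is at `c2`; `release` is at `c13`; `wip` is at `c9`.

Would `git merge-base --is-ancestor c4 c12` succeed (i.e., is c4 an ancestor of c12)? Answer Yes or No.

Ancestors of c12: {c12, c14, c6}.
c4 is not in that set, so it is not an ancestor of c12.

No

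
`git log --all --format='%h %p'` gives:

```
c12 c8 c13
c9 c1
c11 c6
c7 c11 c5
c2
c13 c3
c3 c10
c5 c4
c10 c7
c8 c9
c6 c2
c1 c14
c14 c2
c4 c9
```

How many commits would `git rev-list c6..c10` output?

8

Reachable from c10: {c1, c10, c11, c14, c2, c4, c5, c6, c7, c9}.
Reachable from c6: {c2, c6}.
In c10's history but not c6's: {c1, c10, c11, c14, c4, c5, c7, c9} — 8 commits.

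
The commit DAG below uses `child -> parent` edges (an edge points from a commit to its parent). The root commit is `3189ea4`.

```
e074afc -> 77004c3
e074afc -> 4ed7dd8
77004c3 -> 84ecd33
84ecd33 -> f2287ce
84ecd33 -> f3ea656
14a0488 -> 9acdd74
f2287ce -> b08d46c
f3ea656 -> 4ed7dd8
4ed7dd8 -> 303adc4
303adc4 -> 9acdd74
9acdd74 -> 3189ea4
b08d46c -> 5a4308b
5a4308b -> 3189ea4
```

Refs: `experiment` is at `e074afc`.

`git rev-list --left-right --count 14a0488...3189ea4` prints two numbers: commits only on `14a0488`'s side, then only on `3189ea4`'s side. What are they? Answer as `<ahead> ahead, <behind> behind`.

Reachable from 14a0488: {14a0488, 3189ea4, 9acdd74}.
Reachable from 3189ea4: {3189ea4}.
Only in 14a0488's history (ahead): {14a0488, 9acdd74} — 2.
Only in 3189ea4's history (behind): {} — 0.

2 ahead, 0 behind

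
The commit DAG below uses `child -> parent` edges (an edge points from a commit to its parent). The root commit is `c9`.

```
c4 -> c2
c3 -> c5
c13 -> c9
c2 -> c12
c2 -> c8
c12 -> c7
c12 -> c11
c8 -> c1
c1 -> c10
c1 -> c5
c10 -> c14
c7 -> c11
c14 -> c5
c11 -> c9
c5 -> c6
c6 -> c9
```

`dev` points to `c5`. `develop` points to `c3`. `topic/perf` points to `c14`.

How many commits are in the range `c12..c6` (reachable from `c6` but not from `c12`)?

Reachable from c6: {c6, c9}.
Reachable from c12: {c11, c12, c7, c9}.
In c6's history but not c12's: {c6} — 1 commit.

1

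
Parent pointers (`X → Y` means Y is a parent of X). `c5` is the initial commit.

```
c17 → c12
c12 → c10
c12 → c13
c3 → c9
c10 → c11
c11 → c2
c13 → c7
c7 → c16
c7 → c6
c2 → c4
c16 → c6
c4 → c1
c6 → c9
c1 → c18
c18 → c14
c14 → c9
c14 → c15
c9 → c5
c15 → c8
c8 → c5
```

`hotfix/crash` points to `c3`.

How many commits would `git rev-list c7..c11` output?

8

Reachable from c11: {c1, c11, c14, c15, c18, c2, c4, c5, c8, c9}.
Reachable from c7: {c16, c5, c6, c7, c9}.
In c11's history but not c7's: {c1, c11, c14, c15, c18, c2, c4, c8} — 8 commits.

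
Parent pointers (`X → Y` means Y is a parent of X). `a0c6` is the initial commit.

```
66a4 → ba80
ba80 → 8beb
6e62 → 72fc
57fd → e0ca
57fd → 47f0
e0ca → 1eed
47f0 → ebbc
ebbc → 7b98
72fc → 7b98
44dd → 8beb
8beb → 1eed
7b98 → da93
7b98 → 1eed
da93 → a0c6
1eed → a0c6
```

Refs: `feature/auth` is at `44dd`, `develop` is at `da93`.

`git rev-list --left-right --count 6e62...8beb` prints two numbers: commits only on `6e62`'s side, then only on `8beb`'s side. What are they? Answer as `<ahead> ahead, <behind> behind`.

4 ahead, 1 behind

Reachable from 6e62: {1eed, 6e62, 72fc, 7b98, a0c6, da93}.
Reachable from 8beb: {1eed, 8beb, a0c6}.
Only in 6e62's history (ahead): {6e62, 72fc, 7b98, da93} — 4.
Only in 8beb's history (behind): {8beb} — 1.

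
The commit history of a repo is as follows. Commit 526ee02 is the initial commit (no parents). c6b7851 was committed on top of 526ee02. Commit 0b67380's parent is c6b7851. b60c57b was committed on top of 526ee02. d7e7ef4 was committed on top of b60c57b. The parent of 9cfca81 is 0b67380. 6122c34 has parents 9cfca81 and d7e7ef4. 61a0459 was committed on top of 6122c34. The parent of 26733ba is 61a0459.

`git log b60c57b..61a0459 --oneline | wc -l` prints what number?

6

Reachable from 61a0459: {0b67380, 526ee02, 6122c34, 61a0459, 9cfca81, b60c57b, c6b7851, d7e7ef4}.
Reachable from b60c57b: {526ee02, b60c57b}.
In 61a0459's history but not b60c57b's: {0b67380, 6122c34, 61a0459, 9cfca81, c6b7851, d7e7ef4} — 6 commits.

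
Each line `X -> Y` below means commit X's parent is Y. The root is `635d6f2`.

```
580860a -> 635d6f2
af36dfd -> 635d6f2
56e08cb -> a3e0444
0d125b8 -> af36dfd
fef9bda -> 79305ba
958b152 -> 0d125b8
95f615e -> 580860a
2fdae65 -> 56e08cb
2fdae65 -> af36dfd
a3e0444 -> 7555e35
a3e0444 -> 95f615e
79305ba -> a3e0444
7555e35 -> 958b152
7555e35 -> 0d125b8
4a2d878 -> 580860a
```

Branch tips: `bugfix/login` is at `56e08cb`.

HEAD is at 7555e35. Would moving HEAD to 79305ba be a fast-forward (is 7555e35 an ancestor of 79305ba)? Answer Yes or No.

Yes

A fast-forward from 7555e35 to 79305ba is possible iff 7555e35 is an ancestor of 79305ba.
Ancestors of 79305ba: {0d125b8, 580860a, 635d6f2, 7555e35, 79305ba, 958b152, 95f615e, a3e0444, af36dfd}.
7555e35 is among them, so fast-forward is possible.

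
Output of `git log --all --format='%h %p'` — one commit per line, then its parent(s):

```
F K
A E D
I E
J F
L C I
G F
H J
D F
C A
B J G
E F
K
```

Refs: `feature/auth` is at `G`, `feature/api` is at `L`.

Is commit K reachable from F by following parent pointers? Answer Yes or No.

Ancestors of F (commits reachable by following parents): {F, K}.
K is in that set, so it is an ancestor of F.

Yes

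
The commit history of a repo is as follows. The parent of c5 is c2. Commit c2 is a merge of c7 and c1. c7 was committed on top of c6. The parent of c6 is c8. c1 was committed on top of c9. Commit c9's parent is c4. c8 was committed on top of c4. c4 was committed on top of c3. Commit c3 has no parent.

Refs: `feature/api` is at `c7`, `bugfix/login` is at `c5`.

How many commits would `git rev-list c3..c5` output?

8

Reachable from c5: {c1, c2, c3, c4, c5, c6, c7, c8, c9}.
Reachable from c3: {c3}.
In c5's history but not c3's: {c1, c2, c4, c5, c6, c7, c8, c9} — 8 commits.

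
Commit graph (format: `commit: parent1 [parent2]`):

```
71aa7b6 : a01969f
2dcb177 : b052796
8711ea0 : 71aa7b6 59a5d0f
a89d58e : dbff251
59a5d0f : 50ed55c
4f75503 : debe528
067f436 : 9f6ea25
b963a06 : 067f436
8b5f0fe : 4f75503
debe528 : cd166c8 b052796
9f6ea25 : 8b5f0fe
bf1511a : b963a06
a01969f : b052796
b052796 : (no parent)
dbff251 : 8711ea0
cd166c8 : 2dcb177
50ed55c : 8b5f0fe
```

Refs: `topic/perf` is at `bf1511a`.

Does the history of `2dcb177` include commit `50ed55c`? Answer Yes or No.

No

Ancestors of 2dcb177: {2dcb177, b052796}.
50ed55c is not in that set, so it is not an ancestor of 2dcb177.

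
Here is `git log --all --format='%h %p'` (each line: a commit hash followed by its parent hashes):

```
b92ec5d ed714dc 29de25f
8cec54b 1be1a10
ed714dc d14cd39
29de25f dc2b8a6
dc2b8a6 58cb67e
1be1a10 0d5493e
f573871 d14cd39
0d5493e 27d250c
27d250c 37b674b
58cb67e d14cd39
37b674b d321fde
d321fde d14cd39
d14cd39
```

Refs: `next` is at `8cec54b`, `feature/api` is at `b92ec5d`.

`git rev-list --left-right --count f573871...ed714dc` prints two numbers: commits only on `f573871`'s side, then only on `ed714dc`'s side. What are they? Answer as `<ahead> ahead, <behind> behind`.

1 ahead, 1 behind

Reachable from f573871: {d14cd39, f573871}.
Reachable from ed714dc: {d14cd39, ed714dc}.
Only in f573871's history (ahead): {f573871} — 1.
Only in ed714dc's history (behind): {ed714dc} — 1.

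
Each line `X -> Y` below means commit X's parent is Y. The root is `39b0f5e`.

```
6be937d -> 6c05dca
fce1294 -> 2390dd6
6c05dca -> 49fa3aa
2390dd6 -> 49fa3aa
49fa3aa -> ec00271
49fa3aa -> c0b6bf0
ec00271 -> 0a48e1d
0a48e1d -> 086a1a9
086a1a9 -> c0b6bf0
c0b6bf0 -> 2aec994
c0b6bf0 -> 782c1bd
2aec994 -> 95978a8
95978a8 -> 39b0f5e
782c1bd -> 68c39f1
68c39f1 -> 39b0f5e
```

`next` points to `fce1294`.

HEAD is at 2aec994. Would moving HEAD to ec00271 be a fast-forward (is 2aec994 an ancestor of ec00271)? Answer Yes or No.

A fast-forward from 2aec994 to ec00271 is possible iff 2aec994 is an ancestor of ec00271.
Ancestors of ec00271: {086a1a9, 0a48e1d, 2aec994, 39b0f5e, 68c39f1, 782c1bd, 95978a8, c0b6bf0, ec00271}.
2aec994 is among them, so fast-forward is possible.

Yes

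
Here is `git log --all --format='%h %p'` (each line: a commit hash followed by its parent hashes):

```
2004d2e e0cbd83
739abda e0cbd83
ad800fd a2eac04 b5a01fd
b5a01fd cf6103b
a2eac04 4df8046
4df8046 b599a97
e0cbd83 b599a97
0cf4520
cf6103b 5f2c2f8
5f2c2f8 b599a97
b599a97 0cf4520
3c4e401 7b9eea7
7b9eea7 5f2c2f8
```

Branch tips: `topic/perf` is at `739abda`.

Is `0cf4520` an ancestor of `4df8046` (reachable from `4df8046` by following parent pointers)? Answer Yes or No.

Yes

Ancestors of 4df8046 (commits reachable by following parents): {0cf4520, 4df8046, b599a97}.
0cf4520 is in that set, so it is an ancestor of 4df8046.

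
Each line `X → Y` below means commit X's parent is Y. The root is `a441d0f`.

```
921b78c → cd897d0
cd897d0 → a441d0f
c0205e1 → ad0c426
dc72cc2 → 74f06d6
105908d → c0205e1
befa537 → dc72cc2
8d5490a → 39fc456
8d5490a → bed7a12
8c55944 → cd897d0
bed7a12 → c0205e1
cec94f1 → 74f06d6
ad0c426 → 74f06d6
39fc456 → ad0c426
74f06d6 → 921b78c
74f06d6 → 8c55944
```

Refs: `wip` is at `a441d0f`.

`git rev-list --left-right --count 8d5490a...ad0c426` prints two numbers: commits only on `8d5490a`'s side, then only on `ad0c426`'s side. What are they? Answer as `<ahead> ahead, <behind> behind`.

4 ahead, 0 behind

Reachable from 8d5490a: {39fc456, 74f06d6, 8c55944, 8d5490a, 921b78c, a441d0f, ad0c426, bed7a12, c0205e1, cd897d0}.
Reachable from ad0c426: {74f06d6, 8c55944, 921b78c, a441d0f, ad0c426, cd897d0}.
Only in 8d5490a's history (ahead): {39fc456, 8d5490a, bed7a12, c0205e1} — 4.
Only in ad0c426's history (behind): {} — 0.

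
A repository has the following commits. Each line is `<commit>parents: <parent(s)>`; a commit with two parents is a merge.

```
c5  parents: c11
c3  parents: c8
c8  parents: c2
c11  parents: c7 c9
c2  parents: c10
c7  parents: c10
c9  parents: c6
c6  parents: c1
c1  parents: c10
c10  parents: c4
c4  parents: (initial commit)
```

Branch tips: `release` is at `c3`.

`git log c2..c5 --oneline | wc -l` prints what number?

6

Reachable from c5: {c1, c10, c11, c4, c5, c6, c7, c9}.
Reachable from c2: {c10, c2, c4}.
In c5's history but not c2's: {c1, c11, c5, c6, c7, c9} — 6 commits.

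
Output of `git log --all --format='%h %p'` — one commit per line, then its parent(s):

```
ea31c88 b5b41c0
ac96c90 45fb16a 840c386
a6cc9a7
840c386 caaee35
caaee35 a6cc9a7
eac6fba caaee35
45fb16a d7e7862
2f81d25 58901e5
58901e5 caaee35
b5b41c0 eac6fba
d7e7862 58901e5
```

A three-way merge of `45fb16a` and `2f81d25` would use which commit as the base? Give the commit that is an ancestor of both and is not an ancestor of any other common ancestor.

58901e5

Ancestors of 45fb16a: {45fb16a, 58901e5, a6cc9a7, caaee35, d7e7862}.
Ancestors of 2f81d25: {2f81d25, 58901e5, a6cc9a7, caaee35}.
Common ancestors: {58901e5, a6cc9a7, caaee35}.
Among these, 58901e5 is not an ancestor of any other common ancestor — it is the merge base.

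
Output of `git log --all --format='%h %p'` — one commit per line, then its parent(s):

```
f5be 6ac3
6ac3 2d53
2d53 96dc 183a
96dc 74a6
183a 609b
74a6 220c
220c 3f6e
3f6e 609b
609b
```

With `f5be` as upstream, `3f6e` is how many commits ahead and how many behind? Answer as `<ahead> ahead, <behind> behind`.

0 ahead, 7 behind

Reachable from 3f6e: {3f6e, 609b}.
Reachable from f5be: {183a, 220c, 2d53, 3f6e, 609b, 6ac3, 74a6, 96dc, f5be}.
Only in 3f6e's history (ahead): {} — 0.
Only in f5be's history (behind): {183a, 220c, 2d53, 6ac3, 74a6, 96dc, f5be} — 7.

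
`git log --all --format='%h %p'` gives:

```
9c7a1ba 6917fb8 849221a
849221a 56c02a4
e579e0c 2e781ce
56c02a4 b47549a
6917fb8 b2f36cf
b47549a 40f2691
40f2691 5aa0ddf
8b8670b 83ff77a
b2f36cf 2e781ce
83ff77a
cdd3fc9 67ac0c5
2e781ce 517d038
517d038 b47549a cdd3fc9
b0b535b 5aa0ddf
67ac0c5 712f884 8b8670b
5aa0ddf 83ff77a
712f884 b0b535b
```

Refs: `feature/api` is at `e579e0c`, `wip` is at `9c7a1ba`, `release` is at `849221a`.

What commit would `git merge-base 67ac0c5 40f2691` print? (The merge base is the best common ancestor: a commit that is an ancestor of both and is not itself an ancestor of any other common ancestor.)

5aa0ddf

Ancestors of 67ac0c5: {5aa0ddf, 67ac0c5, 712f884, 83ff77a, 8b8670b, b0b535b}.
Ancestors of 40f2691: {40f2691, 5aa0ddf, 83ff77a}.
Common ancestors: {5aa0ddf, 83ff77a}.
Among these, 5aa0ddf is not an ancestor of any other common ancestor — it is the merge base.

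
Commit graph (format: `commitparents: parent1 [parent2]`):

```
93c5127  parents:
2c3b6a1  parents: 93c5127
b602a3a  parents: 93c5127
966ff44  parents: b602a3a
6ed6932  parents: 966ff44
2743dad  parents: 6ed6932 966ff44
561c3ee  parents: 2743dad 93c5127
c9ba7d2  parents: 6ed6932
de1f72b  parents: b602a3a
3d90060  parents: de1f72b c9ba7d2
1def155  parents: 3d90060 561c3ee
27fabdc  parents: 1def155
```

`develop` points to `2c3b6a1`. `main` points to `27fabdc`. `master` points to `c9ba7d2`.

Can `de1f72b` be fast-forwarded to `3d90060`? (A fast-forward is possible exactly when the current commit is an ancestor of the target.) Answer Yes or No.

A fast-forward from de1f72b to 3d90060 is possible iff de1f72b is an ancestor of 3d90060.
Ancestors of 3d90060: {3d90060, 6ed6932, 93c5127, 966ff44, b602a3a, c9ba7d2, de1f72b}.
de1f72b is among them, so fast-forward is possible.

Yes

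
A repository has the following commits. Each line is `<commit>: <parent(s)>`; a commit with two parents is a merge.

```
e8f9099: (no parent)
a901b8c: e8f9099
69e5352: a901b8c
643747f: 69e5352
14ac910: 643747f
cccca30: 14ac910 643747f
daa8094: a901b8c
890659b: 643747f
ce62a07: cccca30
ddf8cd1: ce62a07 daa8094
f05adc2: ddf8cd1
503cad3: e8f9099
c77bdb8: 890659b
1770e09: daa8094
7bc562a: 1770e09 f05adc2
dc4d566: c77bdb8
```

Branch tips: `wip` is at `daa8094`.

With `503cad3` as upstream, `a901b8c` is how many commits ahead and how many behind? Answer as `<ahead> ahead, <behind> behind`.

Reachable from a901b8c: {a901b8c, e8f9099}.
Reachable from 503cad3: {503cad3, e8f9099}.
Only in a901b8c's history (ahead): {a901b8c} — 1.
Only in 503cad3's history (behind): {503cad3} — 1.

1 ahead, 1 behind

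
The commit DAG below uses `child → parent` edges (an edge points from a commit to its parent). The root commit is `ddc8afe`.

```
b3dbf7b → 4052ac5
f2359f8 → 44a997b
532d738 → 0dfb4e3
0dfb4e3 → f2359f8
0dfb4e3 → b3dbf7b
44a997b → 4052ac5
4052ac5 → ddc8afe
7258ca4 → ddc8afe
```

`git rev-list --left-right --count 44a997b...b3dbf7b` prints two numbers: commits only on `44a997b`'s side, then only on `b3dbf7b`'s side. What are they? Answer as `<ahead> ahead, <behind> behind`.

Reachable from 44a997b: {4052ac5, 44a997b, ddc8afe}.
Reachable from b3dbf7b: {4052ac5, b3dbf7b, ddc8afe}.
Only in 44a997b's history (ahead): {44a997b} — 1.
Only in b3dbf7b's history (behind): {b3dbf7b} — 1.

1 ahead, 1 behind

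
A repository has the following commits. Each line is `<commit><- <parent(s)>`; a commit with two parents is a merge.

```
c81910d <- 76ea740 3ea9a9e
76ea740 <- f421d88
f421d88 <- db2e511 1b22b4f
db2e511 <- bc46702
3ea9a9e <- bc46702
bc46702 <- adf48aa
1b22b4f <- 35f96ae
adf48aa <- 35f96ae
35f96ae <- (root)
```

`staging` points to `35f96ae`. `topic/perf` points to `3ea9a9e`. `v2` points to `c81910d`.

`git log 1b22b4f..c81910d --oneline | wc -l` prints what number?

7

Reachable from c81910d: {1b22b4f, 35f96ae, 3ea9a9e, 76ea740, adf48aa, bc46702, c81910d, db2e511, f421d88}.
Reachable from 1b22b4f: {1b22b4f, 35f96ae}.
In c81910d's history but not 1b22b4f's: {3ea9a9e, 76ea740, adf48aa, bc46702, c81910d, db2e511, f421d88} — 7 commits.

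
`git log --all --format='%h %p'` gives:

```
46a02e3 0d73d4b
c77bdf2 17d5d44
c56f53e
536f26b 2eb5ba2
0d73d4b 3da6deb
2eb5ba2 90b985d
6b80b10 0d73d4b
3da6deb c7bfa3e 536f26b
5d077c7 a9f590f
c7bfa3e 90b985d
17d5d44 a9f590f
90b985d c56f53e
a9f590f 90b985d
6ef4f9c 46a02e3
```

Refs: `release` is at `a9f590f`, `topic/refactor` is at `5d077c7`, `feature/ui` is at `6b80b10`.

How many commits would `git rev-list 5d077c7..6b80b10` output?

Reachable from 6b80b10: {0d73d4b, 2eb5ba2, 3da6deb, 536f26b, 6b80b10, 90b985d, c56f53e, c7bfa3e}.
Reachable from 5d077c7: {5d077c7, 90b985d, a9f590f, c56f53e}.
In 6b80b10's history but not 5d077c7's: {0d73d4b, 2eb5ba2, 3da6deb, 536f26b, 6b80b10, c7bfa3e} — 6 commits.

6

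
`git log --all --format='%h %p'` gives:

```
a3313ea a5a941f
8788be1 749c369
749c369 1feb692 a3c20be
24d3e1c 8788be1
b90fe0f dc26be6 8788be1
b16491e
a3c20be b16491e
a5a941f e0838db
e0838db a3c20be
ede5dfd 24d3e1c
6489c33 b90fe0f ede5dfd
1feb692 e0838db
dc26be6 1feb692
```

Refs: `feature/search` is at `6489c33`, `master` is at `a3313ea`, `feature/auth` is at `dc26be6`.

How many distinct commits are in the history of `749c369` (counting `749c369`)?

Walking parent pointers from 749c369: reachable set = {1feb692, 749c369, a3c20be, b16491e, e0838db}.
That is 5 commits.

5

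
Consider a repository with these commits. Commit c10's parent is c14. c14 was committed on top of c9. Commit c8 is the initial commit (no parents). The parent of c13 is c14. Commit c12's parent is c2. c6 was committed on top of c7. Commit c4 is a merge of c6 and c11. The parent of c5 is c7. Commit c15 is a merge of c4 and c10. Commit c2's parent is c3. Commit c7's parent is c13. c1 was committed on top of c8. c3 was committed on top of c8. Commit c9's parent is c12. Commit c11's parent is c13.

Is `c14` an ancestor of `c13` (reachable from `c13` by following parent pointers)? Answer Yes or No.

Ancestors of c13 (commits reachable by following parents): {c12, c13, c14, c2, c3, c8, c9}.
c14 is in that set, so it is an ancestor of c13.

Yes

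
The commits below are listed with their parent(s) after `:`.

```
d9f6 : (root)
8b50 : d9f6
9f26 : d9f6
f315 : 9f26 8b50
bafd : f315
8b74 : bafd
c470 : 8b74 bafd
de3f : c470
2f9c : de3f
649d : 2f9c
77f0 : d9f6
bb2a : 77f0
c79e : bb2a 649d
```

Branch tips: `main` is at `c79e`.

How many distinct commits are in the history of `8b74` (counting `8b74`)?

Walking parent pointers from 8b74: reachable set = {8b50, 8b74, 9f26, bafd, d9f6, f315}.
That is 6 commits.

6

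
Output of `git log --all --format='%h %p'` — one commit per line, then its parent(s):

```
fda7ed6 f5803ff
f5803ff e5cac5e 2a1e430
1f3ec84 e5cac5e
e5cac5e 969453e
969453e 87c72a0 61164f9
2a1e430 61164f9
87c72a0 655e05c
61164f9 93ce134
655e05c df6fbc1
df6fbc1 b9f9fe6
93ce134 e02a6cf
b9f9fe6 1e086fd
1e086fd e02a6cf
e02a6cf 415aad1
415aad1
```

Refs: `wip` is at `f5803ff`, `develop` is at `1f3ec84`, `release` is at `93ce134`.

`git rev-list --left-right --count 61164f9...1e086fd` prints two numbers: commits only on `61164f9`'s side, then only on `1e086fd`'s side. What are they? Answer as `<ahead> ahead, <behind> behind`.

Reachable from 61164f9: {415aad1, 61164f9, 93ce134, e02a6cf}.
Reachable from 1e086fd: {1e086fd, 415aad1, e02a6cf}.
Only in 61164f9's history (ahead): {61164f9, 93ce134} — 2.
Only in 1e086fd's history (behind): {1e086fd} — 1.

2 ahead, 1 behind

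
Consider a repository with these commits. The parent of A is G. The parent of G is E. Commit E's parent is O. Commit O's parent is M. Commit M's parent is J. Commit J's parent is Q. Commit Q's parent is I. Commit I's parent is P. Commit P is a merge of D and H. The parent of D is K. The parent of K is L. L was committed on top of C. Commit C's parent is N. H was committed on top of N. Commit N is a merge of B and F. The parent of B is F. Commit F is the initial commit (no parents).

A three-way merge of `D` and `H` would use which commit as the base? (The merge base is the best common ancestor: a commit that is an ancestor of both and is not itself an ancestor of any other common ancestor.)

N

Ancestors of D: {B, C, D, F, K, L, N}.
Ancestors of H: {B, F, H, N}.
Common ancestors: {B, F, N}.
Among these, N is not an ancestor of any other common ancestor — it is the merge base.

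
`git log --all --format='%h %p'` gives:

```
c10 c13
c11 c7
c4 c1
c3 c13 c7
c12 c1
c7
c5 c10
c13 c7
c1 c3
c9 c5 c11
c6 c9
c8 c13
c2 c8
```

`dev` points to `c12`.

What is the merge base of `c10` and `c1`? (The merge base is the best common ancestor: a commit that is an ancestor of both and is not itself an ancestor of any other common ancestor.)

c13

Ancestors of c10: {c10, c13, c7}.
Ancestors of c1: {c1, c13, c3, c7}.
Common ancestors: {c13, c7}.
Among these, c13 is not an ancestor of any other common ancestor — it is the merge base.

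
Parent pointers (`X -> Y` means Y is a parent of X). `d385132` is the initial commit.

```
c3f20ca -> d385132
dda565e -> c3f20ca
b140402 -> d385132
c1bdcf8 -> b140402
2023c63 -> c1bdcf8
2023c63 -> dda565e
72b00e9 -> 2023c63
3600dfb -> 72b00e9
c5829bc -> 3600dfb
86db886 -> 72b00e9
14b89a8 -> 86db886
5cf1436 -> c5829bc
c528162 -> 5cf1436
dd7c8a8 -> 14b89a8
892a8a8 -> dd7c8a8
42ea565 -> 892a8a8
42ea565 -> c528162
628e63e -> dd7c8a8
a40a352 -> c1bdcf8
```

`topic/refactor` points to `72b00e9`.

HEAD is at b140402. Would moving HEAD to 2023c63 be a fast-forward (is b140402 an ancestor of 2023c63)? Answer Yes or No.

Yes

A fast-forward from b140402 to 2023c63 is possible iff b140402 is an ancestor of 2023c63.
Ancestors of 2023c63: {2023c63, b140402, c1bdcf8, c3f20ca, d385132, dda565e}.
b140402 is among them, so fast-forward is possible.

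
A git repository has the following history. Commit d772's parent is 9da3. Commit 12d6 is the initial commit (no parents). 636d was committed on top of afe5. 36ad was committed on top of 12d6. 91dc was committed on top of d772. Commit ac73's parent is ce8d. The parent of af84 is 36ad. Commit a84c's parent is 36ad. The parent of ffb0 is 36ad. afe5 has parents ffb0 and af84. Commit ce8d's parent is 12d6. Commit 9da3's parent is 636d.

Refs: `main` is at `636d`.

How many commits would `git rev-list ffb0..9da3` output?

Reachable from 9da3: {12d6, 36ad, 636d, 9da3, af84, afe5, ffb0}.
Reachable from ffb0: {12d6, 36ad, ffb0}.
In 9da3's history but not ffb0's: {636d, 9da3, af84, afe5} — 4 commits.

4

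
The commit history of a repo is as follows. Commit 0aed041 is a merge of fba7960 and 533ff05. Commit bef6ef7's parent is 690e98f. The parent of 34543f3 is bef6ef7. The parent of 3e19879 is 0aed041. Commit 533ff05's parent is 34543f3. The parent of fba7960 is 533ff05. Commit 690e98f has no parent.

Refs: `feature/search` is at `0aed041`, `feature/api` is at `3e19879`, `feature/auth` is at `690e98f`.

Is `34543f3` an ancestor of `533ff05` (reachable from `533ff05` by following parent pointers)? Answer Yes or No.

Yes

Ancestors of 533ff05 (commits reachable by following parents): {34543f3, 533ff05, 690e98f, bef6ef7}.
34543f3 is in that set, so it is an ancestor of 533ff05.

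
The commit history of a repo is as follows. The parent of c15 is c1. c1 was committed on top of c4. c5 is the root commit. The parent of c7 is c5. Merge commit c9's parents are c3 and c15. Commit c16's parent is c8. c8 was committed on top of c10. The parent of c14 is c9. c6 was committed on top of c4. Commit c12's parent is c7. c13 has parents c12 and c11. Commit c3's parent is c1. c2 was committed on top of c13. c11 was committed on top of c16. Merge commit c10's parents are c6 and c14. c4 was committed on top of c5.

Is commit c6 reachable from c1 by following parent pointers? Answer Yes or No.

Ancestors of c1: {c1, c4, c5}.
c6 is not in that set, so it is not an ancestor of c1.

No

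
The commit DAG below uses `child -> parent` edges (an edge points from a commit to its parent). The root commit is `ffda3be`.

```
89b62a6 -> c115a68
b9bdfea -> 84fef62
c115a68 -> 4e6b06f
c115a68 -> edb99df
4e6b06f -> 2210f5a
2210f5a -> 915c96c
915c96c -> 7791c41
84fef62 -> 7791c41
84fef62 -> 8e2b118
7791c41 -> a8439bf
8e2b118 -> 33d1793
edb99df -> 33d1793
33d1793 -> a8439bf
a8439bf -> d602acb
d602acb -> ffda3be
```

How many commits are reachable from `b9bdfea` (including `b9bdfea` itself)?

8

Walking parent pointers from b9bdfea: reachable set = {33d1793, 7791c41, 84fef62, 8e2b118, a8439bf, b9bdfea, d602acb, ffda3be}.
That is 8 commits.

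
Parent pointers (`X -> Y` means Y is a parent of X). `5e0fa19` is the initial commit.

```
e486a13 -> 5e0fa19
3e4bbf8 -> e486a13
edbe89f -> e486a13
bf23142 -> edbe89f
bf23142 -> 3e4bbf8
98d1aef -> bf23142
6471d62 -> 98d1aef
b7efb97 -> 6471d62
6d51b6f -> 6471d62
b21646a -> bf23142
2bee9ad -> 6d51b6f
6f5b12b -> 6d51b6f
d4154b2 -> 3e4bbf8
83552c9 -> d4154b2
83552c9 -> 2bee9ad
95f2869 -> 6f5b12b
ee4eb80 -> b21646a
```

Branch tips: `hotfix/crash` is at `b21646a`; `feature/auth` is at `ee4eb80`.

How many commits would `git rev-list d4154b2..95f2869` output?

7

Reachable from 95f2869: {3e4bbf8, 5e0fa19, 6471d62, 6d51b6f, 6f5b12b, 95f2869, 98d1aef, bf23142, e486a13, edbe89f}.
Reachable from d4154b2: {3e4bbf8, 5e0fa19, d4154b2, e486a13}.
In 95f2869's history but not d4154b2's: {6471d62, 6d51b6f, 6f5b12b, 95f2869, 98d1aef, bf23142, edbe89f} — 7 commits.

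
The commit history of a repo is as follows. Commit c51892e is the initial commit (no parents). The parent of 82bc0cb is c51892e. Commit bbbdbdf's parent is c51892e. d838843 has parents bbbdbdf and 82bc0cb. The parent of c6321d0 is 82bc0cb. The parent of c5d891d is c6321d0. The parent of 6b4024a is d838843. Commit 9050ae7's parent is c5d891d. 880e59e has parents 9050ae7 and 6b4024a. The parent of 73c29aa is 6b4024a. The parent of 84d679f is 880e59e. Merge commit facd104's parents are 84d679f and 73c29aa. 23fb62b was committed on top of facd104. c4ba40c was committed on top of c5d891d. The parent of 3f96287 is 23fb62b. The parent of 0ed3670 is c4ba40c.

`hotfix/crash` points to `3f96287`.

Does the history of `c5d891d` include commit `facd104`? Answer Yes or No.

Ancestors of c5d891d: {82bc0cb, c51892e, c5d891d, c6321d0}.
facd104 is not in that set, so it is not an ancestor of c5d891d.

No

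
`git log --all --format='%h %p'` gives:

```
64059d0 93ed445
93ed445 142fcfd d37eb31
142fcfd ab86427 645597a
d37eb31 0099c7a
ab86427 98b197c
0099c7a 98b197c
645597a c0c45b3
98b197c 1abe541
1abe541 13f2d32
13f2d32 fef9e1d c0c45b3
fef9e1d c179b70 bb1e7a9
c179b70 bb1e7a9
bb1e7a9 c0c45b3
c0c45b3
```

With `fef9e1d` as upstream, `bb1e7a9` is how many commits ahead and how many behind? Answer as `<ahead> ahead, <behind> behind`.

0 ahead, 2 behind

Reachable from bb1e7a9: {bb1e7a9, c0c45b3}.
Reachable from fef9e1d: {bb1e7a9, c0c45b3, c179b70, fef9e1d}.
Only in bb1e7a9's history (ahead): {} — 0.
Only in fef9e1d's history (behind): {c179b70, fef9e1d} — 2.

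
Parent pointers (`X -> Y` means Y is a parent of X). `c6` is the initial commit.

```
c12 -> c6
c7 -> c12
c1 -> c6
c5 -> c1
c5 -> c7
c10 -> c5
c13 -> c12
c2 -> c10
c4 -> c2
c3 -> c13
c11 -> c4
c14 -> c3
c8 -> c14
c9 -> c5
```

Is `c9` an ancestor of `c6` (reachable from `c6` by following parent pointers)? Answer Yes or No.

No

Ancestors of c6: {c6}.
c9 is not in that set, so it is not an ancestor of c6.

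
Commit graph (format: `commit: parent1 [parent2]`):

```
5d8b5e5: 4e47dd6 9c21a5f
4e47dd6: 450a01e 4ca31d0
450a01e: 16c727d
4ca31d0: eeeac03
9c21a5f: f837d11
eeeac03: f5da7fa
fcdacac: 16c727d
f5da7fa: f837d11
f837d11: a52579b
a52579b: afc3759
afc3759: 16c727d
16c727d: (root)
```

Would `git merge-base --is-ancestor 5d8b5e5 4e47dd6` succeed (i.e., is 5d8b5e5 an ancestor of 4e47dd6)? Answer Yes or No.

Ancestors of 4e47dd6: {16c727d, 450a01e, 4ca31d0, 4e47dd6, a52579b, afc3759, eeeac03, f5da7fa, f837d11}.
5d8b5e5 is not in that set, so it is not an ancestor of 4e47dd6.

No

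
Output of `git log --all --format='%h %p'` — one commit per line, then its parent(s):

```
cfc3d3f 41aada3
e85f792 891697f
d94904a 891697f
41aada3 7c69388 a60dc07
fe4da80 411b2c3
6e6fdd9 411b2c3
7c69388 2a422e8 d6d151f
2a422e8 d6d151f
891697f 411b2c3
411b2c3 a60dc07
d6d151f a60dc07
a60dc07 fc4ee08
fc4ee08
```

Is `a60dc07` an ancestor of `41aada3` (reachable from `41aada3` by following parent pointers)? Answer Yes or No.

Yes

Ancestors of 41aada3 (commits reachable by following parents): {2a422e8, 41aada3, 7c69388, a60dc07, d6d151f, fc4ee08}.
a60dc07 is in that set, so it is an ancestor of 41aada3.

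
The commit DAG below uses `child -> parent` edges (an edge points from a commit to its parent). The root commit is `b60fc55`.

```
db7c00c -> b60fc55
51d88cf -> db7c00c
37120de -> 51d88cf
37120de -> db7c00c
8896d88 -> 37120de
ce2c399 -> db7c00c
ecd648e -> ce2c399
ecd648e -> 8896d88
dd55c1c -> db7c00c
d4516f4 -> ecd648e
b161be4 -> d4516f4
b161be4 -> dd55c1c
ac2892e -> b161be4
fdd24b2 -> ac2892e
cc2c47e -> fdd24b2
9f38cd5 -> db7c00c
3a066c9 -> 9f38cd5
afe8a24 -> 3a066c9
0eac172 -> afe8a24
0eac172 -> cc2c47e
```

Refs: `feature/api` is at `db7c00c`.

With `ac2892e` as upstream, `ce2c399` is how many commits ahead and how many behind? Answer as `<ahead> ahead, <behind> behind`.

Reachable from ce2c399: {b60fc55, ce2c399, db7c00c}.
Reachable from ac2892e: {37120de, 51d88cf, 8896d88, ac2892e, b161be4, b60fc55, ce2c399, d4516f4, db7c00c, dd55c1c, ecd648e}.
Only in ce2c399's history (ahead): {} — 0.
Only in ac2892e's history (behind): {37120de, 51d88cf, 8896d88, ac2892e, b161be4, d4516f4, dd55c1c, ecd648e} — 8.

0 ahead, 8 behind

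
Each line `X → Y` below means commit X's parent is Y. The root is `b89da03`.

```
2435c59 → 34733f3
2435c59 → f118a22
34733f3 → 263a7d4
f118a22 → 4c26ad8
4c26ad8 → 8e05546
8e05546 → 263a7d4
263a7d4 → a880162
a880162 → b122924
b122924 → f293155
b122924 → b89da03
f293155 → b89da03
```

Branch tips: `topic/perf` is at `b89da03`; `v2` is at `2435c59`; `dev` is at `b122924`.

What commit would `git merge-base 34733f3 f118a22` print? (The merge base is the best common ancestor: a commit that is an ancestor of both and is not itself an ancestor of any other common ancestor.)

263a7d4

Ancestors of 34733f3: {263a7d4, 34733f3, a880162, b122924, b89da03, f293155}.
Ancestors of f118a22: {263a7d4, 4c26ad8, 8e05546, a880162, b122924, b89da03, f118a22, f293155}.
Common ancestors: {263a7d4, a880162, b122924, b89da03, f293155}.
Among these, 263a7d4 is not an ancestor of any other common ancestor — it is the merge base.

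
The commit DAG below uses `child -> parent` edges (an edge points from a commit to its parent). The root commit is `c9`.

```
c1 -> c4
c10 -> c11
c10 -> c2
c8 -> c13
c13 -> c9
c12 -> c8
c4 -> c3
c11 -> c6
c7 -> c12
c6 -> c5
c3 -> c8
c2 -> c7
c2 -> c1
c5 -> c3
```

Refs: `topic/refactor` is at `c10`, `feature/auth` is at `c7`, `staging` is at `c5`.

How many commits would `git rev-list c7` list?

Walking parent pointers from c7: reachable set = {c12, c13, c7, c8, c9}.
That is 5 commits.

5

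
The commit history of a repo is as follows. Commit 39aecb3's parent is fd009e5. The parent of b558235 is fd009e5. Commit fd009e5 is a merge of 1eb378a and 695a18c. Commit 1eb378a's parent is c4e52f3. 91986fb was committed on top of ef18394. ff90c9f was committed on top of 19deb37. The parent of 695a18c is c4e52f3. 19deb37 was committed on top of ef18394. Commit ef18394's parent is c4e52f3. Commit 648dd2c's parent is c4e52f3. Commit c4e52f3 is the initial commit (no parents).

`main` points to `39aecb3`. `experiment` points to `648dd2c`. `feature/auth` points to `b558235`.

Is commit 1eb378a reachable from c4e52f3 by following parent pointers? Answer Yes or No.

Ancestors of c4e52f3: {c4e52f3}.
1eb378a is not in that set, so it is not an ancestor of c4e52f3.

No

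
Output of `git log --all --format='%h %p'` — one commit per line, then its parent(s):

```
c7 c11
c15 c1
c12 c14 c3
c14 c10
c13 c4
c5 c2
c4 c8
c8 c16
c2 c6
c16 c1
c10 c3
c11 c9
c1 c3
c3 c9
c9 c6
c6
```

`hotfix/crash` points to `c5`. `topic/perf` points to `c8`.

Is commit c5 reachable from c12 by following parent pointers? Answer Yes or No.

No

Ancestors of c12: {c10, c12, c14, c3, c6, c9}.
c5 is not in that set, so it is not an ancestor of c12.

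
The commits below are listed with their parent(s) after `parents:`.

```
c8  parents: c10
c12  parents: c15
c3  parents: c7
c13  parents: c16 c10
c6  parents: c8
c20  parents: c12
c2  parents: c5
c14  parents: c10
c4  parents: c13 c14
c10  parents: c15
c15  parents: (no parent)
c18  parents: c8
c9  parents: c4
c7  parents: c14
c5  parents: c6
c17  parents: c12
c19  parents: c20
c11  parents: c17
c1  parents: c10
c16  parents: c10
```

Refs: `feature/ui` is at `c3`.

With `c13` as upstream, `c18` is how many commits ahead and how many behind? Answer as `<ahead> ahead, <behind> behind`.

2 ahead, 2 behind

Reachable from c18: {c10, c15, c18, c8}.
Reachable from c13: {c10, c13, c15, c16}.
Only in c18's history (ahead): {c18, c8} — 2.
Only in c13's history (behind): {c13, c16} — 2.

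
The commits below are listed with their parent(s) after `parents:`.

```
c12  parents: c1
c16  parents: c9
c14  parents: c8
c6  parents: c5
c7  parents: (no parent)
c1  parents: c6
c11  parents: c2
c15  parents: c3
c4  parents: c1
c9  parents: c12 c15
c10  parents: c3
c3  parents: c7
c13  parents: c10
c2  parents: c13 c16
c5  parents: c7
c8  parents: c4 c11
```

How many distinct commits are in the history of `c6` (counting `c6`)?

Walking parent pointers from c6: reachable set = {c5, c6, c7}.
That is 3 commits.

3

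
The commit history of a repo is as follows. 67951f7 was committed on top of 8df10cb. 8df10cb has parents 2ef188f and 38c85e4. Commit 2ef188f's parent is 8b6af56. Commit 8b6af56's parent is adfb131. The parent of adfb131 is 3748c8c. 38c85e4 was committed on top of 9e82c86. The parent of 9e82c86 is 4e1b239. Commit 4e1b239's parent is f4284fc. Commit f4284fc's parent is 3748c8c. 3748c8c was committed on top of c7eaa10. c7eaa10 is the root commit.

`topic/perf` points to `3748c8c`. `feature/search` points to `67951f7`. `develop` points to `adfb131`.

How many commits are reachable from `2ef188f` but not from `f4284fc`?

3

Reachable from 2ef188f: {2ef188f, 3748c8c, 8b6af56, adfb131, c7eaa10}.
Reachable from f4284fc: {3748c8c, c7eaa10, f4284fc}.
In 2ef188f's history but not f4284fc's: {2ef188f, 8b6af56, adfb131} — 3 commits.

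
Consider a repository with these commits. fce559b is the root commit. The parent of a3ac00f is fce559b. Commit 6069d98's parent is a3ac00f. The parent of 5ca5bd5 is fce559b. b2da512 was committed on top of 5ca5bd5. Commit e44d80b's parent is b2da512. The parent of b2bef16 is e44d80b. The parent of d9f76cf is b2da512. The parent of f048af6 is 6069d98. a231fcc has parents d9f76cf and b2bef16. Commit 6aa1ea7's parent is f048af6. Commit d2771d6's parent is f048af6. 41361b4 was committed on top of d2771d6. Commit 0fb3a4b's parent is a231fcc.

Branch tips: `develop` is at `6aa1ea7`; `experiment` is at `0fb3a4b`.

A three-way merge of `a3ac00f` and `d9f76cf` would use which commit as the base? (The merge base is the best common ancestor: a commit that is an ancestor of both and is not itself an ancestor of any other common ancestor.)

Ancestors of a3ac00f: {a3ac00f, fce559b}.
Ancestors of d9f76cf: {5ca5bd5, b2da512, d9f76cf, fce559b}.
Common ancestors: {fce559b}.
The only common ancestor is fce559b, so it is the merge base.

fce559b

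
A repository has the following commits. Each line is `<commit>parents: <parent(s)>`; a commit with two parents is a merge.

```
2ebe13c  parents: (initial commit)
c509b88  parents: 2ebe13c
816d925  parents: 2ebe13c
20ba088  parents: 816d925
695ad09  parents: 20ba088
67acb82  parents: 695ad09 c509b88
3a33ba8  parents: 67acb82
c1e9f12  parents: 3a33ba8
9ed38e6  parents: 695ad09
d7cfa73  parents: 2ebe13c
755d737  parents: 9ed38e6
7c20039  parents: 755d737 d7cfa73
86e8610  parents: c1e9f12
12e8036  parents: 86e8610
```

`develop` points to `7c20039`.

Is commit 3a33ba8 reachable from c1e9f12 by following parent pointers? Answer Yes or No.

Ancestors of c1e9f12 (commits reachable by following parents): {20ba088, 2ebe13c, 3a33ba8, 67acb82, 695ad09, 816d925, c1e9f12, c509b88}.
3a33ba8 is in that set, so it is an ancestor of c1e9f12.

Yes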